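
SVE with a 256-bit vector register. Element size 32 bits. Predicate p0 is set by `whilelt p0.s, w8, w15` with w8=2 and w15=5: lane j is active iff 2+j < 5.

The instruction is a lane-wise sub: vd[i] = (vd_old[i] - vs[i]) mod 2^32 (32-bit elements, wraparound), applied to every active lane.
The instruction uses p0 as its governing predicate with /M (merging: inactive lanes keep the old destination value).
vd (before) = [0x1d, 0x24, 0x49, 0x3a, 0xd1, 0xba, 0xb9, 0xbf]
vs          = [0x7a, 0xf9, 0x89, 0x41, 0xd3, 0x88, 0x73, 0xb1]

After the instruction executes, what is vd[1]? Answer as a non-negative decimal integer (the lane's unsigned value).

register lanes = 256/32 = 8
active while 2+j < 5, i.e. j ∈ [0,3) capped at 8 ⇒ 3
vd[0] sub(0x1d,0x7a) -> 0xffffffa3
vd[1] sub(0x24,0xf9) -> 0xffffff2b
vd[2] sub(0x49,0x89) -> 0xffffffc0
vd[3] tail/keep -> 0x3a
vd[4] tail/keep -> 0xd1
vd[5] tail/keep -> 0xba
vd[6] tail/keep -> 0xb9
vd[7] tail/keep -> 0xbf

vd[1] = 4294967083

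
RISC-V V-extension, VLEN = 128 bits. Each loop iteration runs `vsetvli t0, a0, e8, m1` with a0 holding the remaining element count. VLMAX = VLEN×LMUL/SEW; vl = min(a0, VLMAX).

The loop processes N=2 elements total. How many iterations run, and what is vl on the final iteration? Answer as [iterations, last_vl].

[iterations, last_vl] = [1, 2]

VLMAX = (128 × 1) / 8 = 16 lanes
iterations = ceil(2/16) = 1; final-pass vl = 2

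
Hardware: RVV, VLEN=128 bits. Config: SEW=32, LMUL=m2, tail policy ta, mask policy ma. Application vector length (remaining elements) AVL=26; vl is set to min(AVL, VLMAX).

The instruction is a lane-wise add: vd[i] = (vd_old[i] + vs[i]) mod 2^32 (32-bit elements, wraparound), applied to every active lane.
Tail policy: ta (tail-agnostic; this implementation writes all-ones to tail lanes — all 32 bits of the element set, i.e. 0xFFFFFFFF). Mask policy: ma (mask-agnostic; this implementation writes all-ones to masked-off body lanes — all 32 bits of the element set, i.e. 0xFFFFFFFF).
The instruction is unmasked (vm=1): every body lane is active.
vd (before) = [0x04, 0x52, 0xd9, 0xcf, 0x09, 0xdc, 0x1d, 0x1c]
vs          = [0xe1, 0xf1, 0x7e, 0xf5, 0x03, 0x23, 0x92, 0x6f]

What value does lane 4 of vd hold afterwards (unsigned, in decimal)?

VLMAX = VLEN×LMUL/SEW = 128×2/32 = 8
vl ← min(26, 8) = 8
[0] add(0x04,0xe1) = 0xe5
[1] add(0x52,0xf1) = 0x143
[2] add(0xd9,0x7e) = 0x157
[3] add(0xcf,0xf5) = 0x1c4
[4] add(0x09,0x03) = 0x0c
[5] add(0xdc,0x23) = 0xff
[6] add(0x1d,0x92) = 0xaf
[7] add(0x1c,0x6f) = 0x8b

vd[4] = 12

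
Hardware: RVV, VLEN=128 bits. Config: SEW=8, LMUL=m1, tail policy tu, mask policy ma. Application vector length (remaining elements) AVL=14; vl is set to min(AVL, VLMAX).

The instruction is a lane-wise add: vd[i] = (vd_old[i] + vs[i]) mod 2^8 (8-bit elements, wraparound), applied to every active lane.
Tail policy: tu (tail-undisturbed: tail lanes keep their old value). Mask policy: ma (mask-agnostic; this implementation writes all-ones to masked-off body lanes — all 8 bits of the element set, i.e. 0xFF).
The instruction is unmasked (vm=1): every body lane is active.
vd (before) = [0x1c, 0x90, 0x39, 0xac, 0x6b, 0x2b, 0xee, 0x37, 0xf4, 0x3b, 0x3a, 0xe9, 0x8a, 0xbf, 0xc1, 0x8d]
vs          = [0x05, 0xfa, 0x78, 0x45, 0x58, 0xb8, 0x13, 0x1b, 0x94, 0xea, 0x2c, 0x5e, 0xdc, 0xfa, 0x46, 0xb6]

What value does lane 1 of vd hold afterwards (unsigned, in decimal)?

VLMAX = VLEN×LMUL/SEW = 128×1/8 = 16
vl = min(AVL, VLMAX) = min(14, 16) = 14
vd[0] add(0x1c,0x05) -> 0x21
vd[1] add(0x90,0xfa) -> 0x8a
vd[2] add(0x39,0x78) -> 0xb1
vd[3] add(0xac,0x45) -> 0xf1
vd[4] add(0x6b,0x58) -> 0xc3
vd[5] add(0x2b,0xb8) -> 0xe3
vd[6] add(0xee,0x13) -> 0x01
vd[7] add(0x37,0x1b) -> 0x52
vd[8] add(0xf4,0x94) -> 0x88
vd[9] add(0x3b,0xea) -> 0x25
vd[10] add(0x3a,0x2c) -> 0x66
vd[11] add(0xe9,0x5e) -> 0x47
vd[12] add(0x8a,0xdc) -> 0x66
vd[13] add(0xbf,0xfa) -> 0xb9
vd[14] tail/keep -> 0xc1
vd[15] tail/keep -> 0x8d

vd[1] = 138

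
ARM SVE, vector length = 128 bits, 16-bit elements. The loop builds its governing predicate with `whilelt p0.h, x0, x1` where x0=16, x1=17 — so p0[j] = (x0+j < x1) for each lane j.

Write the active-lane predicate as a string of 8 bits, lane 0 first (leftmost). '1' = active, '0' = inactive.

register lanes = 128/16 = 8
p0[j] = (16+j < 17); true for j=0..0 → 1 lanes set
bits (lane 0 leftmost): 10000000

predicate = 10000000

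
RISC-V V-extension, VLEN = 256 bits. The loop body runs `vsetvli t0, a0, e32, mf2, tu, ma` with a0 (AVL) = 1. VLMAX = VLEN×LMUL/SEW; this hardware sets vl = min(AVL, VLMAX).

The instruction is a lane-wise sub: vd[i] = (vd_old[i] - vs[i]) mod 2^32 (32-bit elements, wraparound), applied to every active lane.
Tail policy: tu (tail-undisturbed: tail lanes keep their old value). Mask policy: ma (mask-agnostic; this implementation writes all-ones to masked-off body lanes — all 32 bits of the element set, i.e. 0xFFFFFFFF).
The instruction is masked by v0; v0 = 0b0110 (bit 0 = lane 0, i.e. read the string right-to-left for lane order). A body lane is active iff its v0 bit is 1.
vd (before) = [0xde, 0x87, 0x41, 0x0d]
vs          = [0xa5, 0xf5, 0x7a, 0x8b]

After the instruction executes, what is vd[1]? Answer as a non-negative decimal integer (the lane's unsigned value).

vd[1] = 135

lanes per group: 256·1/2/32 = 4
vl = min(AVL, VLMAX) = min(1, 4) = 1
[0] mask-off/ones = 0xffffffff
[1] tail/keep = 0x87
[2] tail/keep = 0x41
[3] tail/keep = 0x0d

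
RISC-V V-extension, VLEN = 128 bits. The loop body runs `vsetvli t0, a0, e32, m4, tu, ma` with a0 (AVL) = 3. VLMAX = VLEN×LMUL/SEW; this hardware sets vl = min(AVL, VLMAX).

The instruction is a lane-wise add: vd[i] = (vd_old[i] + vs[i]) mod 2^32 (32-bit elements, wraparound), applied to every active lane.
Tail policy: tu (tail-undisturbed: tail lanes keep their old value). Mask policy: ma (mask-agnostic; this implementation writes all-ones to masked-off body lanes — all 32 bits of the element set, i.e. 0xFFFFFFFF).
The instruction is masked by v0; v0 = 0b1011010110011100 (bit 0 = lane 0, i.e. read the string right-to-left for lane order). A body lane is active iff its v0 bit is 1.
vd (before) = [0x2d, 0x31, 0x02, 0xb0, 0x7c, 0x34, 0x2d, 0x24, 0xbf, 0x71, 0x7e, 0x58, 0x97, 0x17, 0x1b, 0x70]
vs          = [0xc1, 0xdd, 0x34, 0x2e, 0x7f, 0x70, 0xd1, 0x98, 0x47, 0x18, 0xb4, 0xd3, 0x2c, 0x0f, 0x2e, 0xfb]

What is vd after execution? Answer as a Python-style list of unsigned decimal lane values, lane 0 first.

vd = [4294967295, 4294967295, 54, 176, 124, 52, 45, 36, 191, 113, 126, 88, 151, 23, 27, 112]

lanes per group: 128·4/32 = 16
vl ← min(3, 16) = 3
[0] mask-off/ones = 0xffffffff
[1] mask-off/ones = 0xffffffff
[2] add(0x02,0x34) = 0x36
[3] tail/keep = 0xb0
[4] tail/keep = 0x7c
[5] tail/keep = 0x34
[6] tail/keep = 0x2d
[7] tail/keep = 0x24
[8] tail/keep = 0xbf
[9] tail/keep = 0x71
[10] tail/keep = 0x7e
[11] tail/keep = 0x58
[12] tail/keep = 0x97
[13] tail/keep = 0x17
[14] tail/keep = 0x1b
[15] tail/keep = 0x70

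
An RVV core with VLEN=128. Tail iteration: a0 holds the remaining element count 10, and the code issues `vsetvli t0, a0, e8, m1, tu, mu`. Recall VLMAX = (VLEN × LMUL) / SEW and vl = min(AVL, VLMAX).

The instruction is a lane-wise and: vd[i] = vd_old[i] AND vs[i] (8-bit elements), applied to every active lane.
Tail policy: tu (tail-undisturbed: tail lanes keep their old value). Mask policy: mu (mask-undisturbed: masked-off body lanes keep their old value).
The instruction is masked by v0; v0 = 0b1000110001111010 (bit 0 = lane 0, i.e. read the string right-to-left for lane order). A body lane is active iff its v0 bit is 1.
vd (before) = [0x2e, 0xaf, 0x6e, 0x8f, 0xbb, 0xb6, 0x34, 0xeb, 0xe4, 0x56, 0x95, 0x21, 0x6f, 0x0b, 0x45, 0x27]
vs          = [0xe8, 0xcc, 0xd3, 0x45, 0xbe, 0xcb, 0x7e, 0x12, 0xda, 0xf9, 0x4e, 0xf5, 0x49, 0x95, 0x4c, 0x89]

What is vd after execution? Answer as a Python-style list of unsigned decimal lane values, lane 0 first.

VLMAX = VLEN×LMUL/SEW = 128×1/8 = 16
vl ← min(10, 16) = 10
vd[0] mask-off/keep -> 0x2e
vd[1] and(0xaf,0xcc) -> 0x8c
vd[2] mask-off/keep -> 0x6e
vd[3] and(0x8f,0x45) -> 0x05
vd[4] and(0xbb,0xbe) -> 0xba
vd[5] and(0xb6,0xcb) -> 0x82
vd[6] and(0x34,0x7e) -> 0x34
vd[7] mask-off/keep -> 0xeb
vd[8] mask-off/keep -> 0xe4
vd[9] mask-off/keep -> 0x56
vd[10] tail/keep -> 0x95
vd[11] tail/keep -> 0x21
vd[12] tail/keep -> 0x6f
vd[13] tail/keep -> 0x0b
vd[14] tail/keep -> 0x45
vd[15] tail/keep -> 0x27

vd = [46, 140, 110, 5, 186, 130, 52, 235, 228, 86, 149, 33, 111, 11, 69, 39]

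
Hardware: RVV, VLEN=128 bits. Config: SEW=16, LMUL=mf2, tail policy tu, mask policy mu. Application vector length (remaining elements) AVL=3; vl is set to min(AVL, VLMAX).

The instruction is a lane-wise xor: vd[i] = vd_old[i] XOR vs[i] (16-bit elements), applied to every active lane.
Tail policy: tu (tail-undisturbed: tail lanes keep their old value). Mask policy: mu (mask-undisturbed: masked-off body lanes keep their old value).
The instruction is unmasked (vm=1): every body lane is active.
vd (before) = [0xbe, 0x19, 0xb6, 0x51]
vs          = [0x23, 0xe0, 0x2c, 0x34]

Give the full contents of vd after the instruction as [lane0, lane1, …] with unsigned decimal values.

VLMAX = (128 × 1/2) / 16 = 4 lanes
vl = min(AVL, VLMAX) = min(3, 4) = 3
vd[0] xor(0xbe,0x23) -> 0x9d
vd[1] xor(0x19,0xe0) -> 0xf9
vd[2] xor(0xb6,0x2c) -> 0x9a
vd[3] tail/keep -> 0x51

vd = [157, 249, 154, 81]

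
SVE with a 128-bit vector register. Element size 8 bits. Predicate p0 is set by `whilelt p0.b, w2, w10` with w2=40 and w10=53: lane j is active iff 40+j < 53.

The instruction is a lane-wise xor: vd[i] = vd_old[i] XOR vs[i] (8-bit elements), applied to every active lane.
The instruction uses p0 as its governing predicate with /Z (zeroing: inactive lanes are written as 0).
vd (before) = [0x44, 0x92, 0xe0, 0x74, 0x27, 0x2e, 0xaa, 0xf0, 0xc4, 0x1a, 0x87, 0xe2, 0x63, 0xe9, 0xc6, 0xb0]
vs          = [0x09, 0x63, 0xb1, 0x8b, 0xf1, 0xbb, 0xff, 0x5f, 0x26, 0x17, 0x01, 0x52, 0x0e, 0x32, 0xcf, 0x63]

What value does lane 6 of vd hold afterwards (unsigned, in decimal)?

vd[6] = 85

128-bit reg / 8-bit elem → 16 lanes
active while 40+j < 53, i.e. j ∈ [0,13) capped at 16 ⇒ 13
lane  0: xor(0x44,0x09) ⇒ 0x4d
lane  1: xor(0x92,0x63) ⇒ 0xf1
lane  2: xor(0xe0,0xb1) ⇒ 0x51
lane  3: xor(0x74,0x8b) ⇒ 0xff
lane  4: xor(0x27,0xf1) ⇒ 0xd6
lane  5: xor(0x2e,0xbb) ⇒ 0x95
lane  6: xor(0xaa,0xff) ⇒ 0x55
lane  7: xor(0xf0,0x5f) ⇒ 0xaf
lane  8: xor(0xc4,0x26) ⇒ 0xe2
lane  9: xor(0x1a,0x17) ⇒ 0x0d
lane 10: xor(0x87,0x01) ⇒ 0x86
lane 11: xor(0xe2,0x52) ⇒ 0xb0
lane 12: xor(0x63,0x0e) ⇒ 0x6d
lane 13: tail/zero ⇒ 0x00
lane 14: tail/zero ⇒ 0x00
lane 15: tail/zero ⇒ 0x00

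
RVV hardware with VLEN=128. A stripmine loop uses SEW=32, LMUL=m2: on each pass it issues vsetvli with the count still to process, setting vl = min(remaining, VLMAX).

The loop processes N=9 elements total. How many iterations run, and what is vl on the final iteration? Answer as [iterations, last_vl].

[iterations, last_vl] = [2, 1]

VLMAX = (128 × 2) / 32 = 8 lanes
9 elements at 8/iter → 2 passes, remainder 1 on the last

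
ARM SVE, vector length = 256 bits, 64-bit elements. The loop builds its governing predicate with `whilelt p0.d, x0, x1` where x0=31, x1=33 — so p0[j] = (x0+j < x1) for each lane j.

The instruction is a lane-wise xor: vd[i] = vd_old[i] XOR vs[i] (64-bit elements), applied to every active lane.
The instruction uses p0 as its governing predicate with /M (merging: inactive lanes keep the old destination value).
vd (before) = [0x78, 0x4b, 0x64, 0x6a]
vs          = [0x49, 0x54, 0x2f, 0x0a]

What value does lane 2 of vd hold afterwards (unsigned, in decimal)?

vd[2] = 100

256-bit reg / 64-bit elem → 4 lanes
whilelt: lane j active iff 31+j < 33 → j < 2 → 2 active
[0] xor(0x78,0x49) = 0x31
[1] xor(0x4b,0x54) = 0x1f
[2] tail/keep = 0x64
[3] tail/keep = 0x6a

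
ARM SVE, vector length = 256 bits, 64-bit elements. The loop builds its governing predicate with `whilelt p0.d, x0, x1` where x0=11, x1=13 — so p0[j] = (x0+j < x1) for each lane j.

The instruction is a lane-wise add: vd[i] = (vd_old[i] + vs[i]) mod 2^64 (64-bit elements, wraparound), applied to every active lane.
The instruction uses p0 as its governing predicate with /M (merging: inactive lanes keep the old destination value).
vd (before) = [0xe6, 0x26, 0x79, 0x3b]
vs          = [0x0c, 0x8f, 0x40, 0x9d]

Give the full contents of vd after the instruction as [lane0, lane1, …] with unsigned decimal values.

vd = [242, 181, 121, 59]

register lanes = 256/64 = 4
whilelt: lane j active iff 11+j < 13 → j < 2 → 2 active
[0] add(0xe6,0x0c) = 0xf2
[1] add(0x26,0x8f) = 0xb5
[2] tail/keep = 0x79
[3] tail/keep = 0x3b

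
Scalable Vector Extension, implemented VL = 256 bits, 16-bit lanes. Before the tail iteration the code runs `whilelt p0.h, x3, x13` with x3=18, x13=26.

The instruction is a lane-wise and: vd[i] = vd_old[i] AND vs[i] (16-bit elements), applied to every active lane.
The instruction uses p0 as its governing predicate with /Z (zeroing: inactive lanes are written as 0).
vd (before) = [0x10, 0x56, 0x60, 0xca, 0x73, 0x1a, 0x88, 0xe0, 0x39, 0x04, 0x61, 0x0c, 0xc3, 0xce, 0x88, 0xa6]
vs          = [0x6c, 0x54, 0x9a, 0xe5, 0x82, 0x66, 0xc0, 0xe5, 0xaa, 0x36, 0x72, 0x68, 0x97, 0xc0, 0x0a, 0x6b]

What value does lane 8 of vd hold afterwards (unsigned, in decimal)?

register lanes = 256/16 = 16
active while 18+j < 26, i.e. j ∈ [0,8) capped at 16 ⇒ 8
vd[0] and(0x10,0x6c) -> 0x00
vd[1] and(0x56,0x54) -> 0x54
vd[2] and(0x60,0x9a) -> 0x00
vd[3] and(0xca,0xe5) -> 0xc0
vd[4] and(0x73,0x82) -> 0x02
vd[5] and(0x1a,0x66) -> 0x02
vd[6] and(0x88,0xc0) -> 0x80
vd[7] and(0xe0,0xe5) -> 0xe0
vd[8] tail/zero -> 0x00
vd[9] tail/zero -> 0x00
vd[10] tail/zero -> 0x00
vd[11] tail/zero -> 0x00
vd[12] tail/zero -> 0x00
vd[13] tail/zero -> 0x00
vd[14] tail/zero -> 0x00
vd[15] tail/zero -> 0x00

vd[8] = 0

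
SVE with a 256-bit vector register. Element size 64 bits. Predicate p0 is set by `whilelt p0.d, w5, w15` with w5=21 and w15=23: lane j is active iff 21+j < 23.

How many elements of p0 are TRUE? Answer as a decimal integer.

vl = 2

register lanes = 256/64 = 4
p0[j] = (21+j < 23); true for j=0..1 → 2 lanes set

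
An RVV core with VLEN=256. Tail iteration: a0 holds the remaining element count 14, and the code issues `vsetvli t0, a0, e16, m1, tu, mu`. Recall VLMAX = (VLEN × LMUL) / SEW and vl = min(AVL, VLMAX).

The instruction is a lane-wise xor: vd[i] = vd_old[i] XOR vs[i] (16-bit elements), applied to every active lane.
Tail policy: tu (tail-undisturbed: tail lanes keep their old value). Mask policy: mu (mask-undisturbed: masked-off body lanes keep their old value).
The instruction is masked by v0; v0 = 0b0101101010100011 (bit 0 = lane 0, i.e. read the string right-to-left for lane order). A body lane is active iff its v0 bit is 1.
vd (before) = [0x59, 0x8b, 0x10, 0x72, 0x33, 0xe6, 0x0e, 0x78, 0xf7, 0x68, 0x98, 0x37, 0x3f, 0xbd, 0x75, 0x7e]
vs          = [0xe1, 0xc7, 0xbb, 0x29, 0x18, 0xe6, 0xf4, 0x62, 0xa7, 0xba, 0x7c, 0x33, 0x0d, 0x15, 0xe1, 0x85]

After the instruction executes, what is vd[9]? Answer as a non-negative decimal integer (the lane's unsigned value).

VLMAX = (256 × 1) / 16 = 16 lanes
vl ← min(14, 16) = 14
  i=0: xor(0x59,0xe1) → 184
  i=1: xor(0x8b,0xc7) → 76
  i=2: mask-off/keep → 16
  i=3: mask-off/keep → 114
  i=4: mask-off/keep → 51
  i=5: xor(0xe6,0xe6) → 0
  i=6: mask-off/keep → 14
  i=7: xor(0x78,0x62) → 26
  i=8: mask-off/keep → 247
  i=9: xor(0x68,0xba) → 210
  i=10: mask-off/keep → 152
  i=11: xor(0x37,0x33) → 4
  i=12: xor(0x3f,0x0d) → 50
  i=13: mask-off/keep → 189
  i=14: tail/keep → 117
  i=15: tail/keep → 126

vd[9] = 210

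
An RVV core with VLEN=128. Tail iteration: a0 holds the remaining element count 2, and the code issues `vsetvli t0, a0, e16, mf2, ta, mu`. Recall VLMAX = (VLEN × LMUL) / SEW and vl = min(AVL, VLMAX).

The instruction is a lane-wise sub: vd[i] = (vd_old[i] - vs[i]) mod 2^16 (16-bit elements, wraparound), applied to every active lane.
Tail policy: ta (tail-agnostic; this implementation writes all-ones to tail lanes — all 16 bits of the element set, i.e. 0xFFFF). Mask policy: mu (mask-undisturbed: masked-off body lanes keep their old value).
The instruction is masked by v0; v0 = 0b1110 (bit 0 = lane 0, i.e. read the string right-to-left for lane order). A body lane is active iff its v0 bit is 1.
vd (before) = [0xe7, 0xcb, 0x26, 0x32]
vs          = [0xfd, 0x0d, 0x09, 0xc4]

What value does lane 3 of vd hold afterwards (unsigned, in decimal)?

vd[3] = 65535

VLMAX = (128 × 1/2) / 16 = 4 lanes
vl = min(AVL, VLMAX) = min(2, 4) = 2
lane  0: mask-off/keep ⇒ 0xe7
lane  1: sub(0xcb,0x0d) ⇒ 0xbe
lane  2: tail/ones ⇒ 0xffff
lane  3: tail/ones ⇒ 0xffff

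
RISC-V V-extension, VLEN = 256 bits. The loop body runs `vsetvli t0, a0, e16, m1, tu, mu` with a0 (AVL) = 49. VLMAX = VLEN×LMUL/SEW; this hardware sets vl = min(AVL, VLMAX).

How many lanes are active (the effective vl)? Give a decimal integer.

VLMAX = (256 × 1) / 16 = 16 lanes
vl ← min(49, 16) = 16

vl = 16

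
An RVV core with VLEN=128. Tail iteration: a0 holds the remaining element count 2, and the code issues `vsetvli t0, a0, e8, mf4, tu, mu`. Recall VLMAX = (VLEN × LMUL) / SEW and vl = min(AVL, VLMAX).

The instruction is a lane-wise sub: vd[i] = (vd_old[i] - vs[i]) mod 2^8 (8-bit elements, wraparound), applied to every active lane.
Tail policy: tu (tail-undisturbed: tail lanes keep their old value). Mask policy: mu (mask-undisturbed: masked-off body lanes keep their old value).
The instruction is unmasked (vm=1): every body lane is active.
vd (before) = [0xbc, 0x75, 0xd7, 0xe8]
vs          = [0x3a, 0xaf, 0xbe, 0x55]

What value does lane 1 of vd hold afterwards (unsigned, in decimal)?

VLMAX = (128 × 1/4) / 8 = 4 lanes
vl ← min(2, 4) = 2
vd[0] sub(0xbc,0x3a) -> 0x82
vd[1] sub(0x75,0xaf) -> 0xc6
vd[2] tail/keep -> 0xd7
vd[3] tail/keep -> 0xe8

vd[1] = 198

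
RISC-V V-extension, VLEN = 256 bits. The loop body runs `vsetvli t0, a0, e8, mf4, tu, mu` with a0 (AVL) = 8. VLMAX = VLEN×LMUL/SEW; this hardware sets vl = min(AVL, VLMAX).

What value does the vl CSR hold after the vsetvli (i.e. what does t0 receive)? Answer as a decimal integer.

VLMAX = (256 × 1/4) / 8 = 8 lanes
AVL=8 ≤ VLMAX=8, so vl = 8

vl = 8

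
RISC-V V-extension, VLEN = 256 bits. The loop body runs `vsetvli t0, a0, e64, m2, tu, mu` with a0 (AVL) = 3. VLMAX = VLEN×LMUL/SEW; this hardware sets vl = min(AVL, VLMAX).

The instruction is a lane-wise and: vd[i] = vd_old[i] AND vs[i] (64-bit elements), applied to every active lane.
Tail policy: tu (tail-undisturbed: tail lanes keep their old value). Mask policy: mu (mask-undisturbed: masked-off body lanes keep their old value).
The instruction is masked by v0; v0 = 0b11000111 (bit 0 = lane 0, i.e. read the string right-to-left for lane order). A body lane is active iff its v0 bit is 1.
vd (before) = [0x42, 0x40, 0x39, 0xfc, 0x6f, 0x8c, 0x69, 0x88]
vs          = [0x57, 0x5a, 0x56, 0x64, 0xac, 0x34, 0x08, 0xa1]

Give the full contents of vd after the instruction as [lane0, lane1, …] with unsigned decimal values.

lanes per group: 256·2/64 = 8
vl = min(AVL, VLMAX) = min(3, 8) = 3
lane  0: and(0x42,0x57) ⇒ 0x42
lane  1: and(0x40,0x5a) ⇒ 0x40
lane  2: and(0x39,0x56) ⇒ 0x10
lane  3: tail/keep ⇒ 0xfc
lane  4: tail/keep ⇒ 0x6f
lane  5: tail/keep ⇒ 0x8c
lane  6: tail/keep ⇒ 0x69
lane  7: tail/keep ⇒ 0x88

vd = [66, 64, 16, 252, 111, 140, 105, 136]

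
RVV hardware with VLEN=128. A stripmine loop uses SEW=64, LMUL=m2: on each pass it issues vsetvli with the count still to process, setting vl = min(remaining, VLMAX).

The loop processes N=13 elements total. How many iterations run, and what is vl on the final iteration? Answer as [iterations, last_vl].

[iterations, last_vl] = [4, 1]

VLMAX = VLEN×LMUL/SEW = 128×2/64 = 4
13 elements at 4/iter → 4 passes, remainder 1 on the last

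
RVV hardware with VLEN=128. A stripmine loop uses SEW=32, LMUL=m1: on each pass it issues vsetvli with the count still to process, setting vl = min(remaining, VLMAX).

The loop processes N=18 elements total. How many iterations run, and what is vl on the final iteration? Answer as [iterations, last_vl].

[iterations, last_vl] = [5, 2]

VLMAX = (128 × 1) / 32 = 4 lanes
iterations = ceil(18/4) = 5; final-pass vl = 2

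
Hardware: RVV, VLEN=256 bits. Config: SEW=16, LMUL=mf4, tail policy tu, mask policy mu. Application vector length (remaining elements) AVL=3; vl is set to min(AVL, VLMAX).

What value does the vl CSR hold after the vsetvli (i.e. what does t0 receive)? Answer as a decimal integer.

VLMAX = VLEN×LMUL/SEW = 256×1/4/16 = 4
AVL=3 ≤ VLMAX=4, so vl = 3

vl = 3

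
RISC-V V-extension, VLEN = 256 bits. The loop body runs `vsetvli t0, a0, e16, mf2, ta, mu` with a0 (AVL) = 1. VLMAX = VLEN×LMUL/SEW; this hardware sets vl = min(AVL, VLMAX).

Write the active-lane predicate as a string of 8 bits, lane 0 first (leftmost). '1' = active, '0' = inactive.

predicate = 10000000

lanes per group: 256·1/2/16 = 8
AVL=1 ≤ VLMAX=8, so vl = 1
bits (lane 0 leftmost): 10000000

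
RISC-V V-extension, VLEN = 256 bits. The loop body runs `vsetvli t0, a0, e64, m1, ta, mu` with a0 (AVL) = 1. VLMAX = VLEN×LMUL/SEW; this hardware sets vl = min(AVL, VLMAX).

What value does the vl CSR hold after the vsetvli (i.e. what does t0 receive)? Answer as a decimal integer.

VLMAX = VLEN×LMUL/SEW = 256×1/64 = 4
vl = min(AVL, VLMAX) = min(1, 4) = 1

vl = 1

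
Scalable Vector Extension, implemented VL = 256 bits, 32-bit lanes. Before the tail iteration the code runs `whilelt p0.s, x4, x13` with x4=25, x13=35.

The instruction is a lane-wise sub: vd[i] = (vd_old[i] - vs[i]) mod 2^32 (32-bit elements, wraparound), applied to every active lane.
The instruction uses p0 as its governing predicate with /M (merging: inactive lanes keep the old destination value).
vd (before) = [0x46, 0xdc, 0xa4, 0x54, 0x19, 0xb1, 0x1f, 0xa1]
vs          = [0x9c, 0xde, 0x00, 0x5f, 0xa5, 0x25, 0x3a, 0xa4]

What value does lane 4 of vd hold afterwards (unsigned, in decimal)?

vd[4] = 4294967156

lane count: 256 div 32 = 8
whilelt: lane j active iff 25+j < 35 → j < 10 → 8 active
[0] sub(0x46,0x9c) = 0xffffffaa
[1] sub(0xdc,0xde) = 0xfffffffe
[2] sub(0xa4,0x00) = 0xa4
[3] sub(0x54,0x5f) = 0xfffffff5
[4] sub(0x19,0xa5) = 0xffffff74
[5] sub(0xb1,0x25) = 0x8c
[6] sub(0x1f,0x3a) = 0xffffffe5
[7] sub(0xa1,0xa4) = 0xfffffffd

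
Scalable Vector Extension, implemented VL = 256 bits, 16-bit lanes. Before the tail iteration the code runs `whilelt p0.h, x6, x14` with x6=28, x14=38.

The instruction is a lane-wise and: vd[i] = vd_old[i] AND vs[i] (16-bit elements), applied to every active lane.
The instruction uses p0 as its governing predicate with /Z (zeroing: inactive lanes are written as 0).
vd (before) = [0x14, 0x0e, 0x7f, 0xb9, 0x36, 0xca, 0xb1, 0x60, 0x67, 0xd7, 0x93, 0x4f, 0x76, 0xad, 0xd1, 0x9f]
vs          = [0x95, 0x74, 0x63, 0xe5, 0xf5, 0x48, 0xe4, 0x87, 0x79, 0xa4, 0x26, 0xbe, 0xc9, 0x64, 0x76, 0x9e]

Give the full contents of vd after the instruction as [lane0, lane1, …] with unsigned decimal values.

register lanes = 256/16 = 16
whilelt: lane j active iff 28+j < 38 → j < 10 → 10 active
lane  0: and(0x14,0x95) ⇒ 0x14
lane  1: and(0x0e,0x74) ⇒ 0x04
lane  2: and(0x7f,0x63) ⇒ 0x63
lane  3: and(0xb9,0xe5) ⇒ 0xa1
lane  4: and(0x36,0xf5) ⇒ 0x34
lane  5: and(0xca,0x48) ⇒ 0x48
lane  6: and(0xb1,0xe4) ⇒ 0xa0
lane  7: and(0x60,0x87) ⇒ 0x00
lane  8: and(0x67,0x79) ⇒ 0x61
lane  9: and(0xd7,0xa4) ⇒ 0x84
lane 10: tail/zero ⇒ 0x00
lane 11: tail/zero ⇒ 0x00
lane 12: tail/zero ⇒ 0x00
lane 13: tail/zero ⇒ 0x00
lane 14: tail/zero ⇒ 0x00
lane 15: tail/zero ⇒ 0x00

vd = [20, 4, 99, 161, 52, 72, 160, 0, 97, 132, 0, 0, 0, 0, 0, 0]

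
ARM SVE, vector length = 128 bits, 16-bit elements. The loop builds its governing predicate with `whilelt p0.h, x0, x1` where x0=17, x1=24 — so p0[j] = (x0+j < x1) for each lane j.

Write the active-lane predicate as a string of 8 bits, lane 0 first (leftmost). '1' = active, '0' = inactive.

predicate = 11111110

register lanes = 128/16 = 8
active while 17+j < 24, i.e. j ∈ [0,7) capped at 8 ⇒ 7
bits (lane 0 leftmost): 11111110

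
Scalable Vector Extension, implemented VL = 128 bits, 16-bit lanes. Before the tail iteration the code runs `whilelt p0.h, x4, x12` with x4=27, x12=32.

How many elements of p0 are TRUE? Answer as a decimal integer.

vl = 5

128-bit reg / 16-bit elem → 8 lanes
active while 27+j < 32, i.e. j ∈ [0,5) capped at 8 ⇒ 5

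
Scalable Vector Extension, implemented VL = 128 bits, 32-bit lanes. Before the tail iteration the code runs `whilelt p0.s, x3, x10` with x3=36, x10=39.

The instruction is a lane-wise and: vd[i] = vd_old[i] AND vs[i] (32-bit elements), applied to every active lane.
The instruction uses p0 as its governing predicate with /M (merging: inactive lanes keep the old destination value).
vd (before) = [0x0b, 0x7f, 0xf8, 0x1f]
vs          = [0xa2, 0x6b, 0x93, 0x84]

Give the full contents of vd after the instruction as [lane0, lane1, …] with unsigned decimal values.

vd = [2, 107, 144, 31]

lane count: 128 div 32 = 4
p0[j] = (36+j < 39); true for j=0..2 → 3 lanes set
vd[0] and(0x0b,0xa2) -> 0x02
vd[1] and(0x7f,0x6b) -> 0x6b
vd[2] and(0xf8,0x93) -> 0x90
vd[3] tail/keep -> 0x1f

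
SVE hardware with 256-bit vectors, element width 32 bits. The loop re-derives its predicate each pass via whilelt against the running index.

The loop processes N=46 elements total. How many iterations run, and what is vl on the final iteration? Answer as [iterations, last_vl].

[iterations, last_vl] = [6, 6]

register lanes = 256/32 = 8
N=46: ⌈46/8⌉ = 6 iters; last vl = 46 − 5×8 = 6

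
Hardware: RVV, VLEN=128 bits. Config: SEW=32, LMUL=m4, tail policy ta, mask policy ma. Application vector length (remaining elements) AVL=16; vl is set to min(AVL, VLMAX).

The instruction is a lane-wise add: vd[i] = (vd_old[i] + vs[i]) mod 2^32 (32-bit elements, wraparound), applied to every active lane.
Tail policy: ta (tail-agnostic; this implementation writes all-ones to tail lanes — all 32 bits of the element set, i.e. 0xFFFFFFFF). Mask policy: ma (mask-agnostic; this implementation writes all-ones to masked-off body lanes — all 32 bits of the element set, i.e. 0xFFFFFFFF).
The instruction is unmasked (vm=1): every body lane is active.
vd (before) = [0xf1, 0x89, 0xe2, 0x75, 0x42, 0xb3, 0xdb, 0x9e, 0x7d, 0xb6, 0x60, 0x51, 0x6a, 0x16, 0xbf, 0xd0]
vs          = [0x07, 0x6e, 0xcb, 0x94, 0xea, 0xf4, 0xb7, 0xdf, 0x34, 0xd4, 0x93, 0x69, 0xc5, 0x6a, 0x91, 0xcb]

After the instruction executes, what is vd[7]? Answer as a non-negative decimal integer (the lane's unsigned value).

VLMAX = VLEN×LMUL/SEW = 128×4/32 = 16
vl ← min(16, 16) = 16
[0] add(0xf1,0x07) = 0xf8
[1] add(0x89,0x6e) = 0xf7
[2] add(0xe2,0xcb) = 0x1ad
[3] add(0x75,0x94) = 0x109
[4] add(0x42,0xea) = 0x12c
[5] add(0xb3,0xf4) = 0x1a7
[6] add(0xdb,0xb7) = 0x192
[7] add(0x9e,0xdf) = 0x17d
[8] add(0x7d,0x34) = 0xb1
[9] add(0xb6,0xd4) = 0x18a
[10] add(0x60,0x93) = 0xf3
[11] add(0x51,0x69) = 0xba
[12] add(0x6a,0xc5) = 0x12f
[13] add(0x16,0x6a) = 0x80
[14] add(0xbf,0x91) = 0x150
[15] add(0xd0,0xcb) = 0x19b

vd[7] = 381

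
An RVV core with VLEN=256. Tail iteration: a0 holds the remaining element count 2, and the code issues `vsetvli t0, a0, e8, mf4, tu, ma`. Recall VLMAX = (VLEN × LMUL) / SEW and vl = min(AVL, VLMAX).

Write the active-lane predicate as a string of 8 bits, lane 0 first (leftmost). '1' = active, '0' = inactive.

predicate = 11000000

VLMAX = (256 × 1/4) / 8 = 8 lanes
vl = min(AVL, VLMAX) = min(2, 8) = 2
bits (lane 0 leftmost): 11000000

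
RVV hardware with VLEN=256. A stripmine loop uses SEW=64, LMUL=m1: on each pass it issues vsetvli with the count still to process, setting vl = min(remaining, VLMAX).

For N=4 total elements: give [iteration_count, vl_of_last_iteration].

[iterations, last_vl] = [1, 4]

lanes per group: 256·1/64 = 4
iterations = ceil(4/4) = 1; final-pass vl = 4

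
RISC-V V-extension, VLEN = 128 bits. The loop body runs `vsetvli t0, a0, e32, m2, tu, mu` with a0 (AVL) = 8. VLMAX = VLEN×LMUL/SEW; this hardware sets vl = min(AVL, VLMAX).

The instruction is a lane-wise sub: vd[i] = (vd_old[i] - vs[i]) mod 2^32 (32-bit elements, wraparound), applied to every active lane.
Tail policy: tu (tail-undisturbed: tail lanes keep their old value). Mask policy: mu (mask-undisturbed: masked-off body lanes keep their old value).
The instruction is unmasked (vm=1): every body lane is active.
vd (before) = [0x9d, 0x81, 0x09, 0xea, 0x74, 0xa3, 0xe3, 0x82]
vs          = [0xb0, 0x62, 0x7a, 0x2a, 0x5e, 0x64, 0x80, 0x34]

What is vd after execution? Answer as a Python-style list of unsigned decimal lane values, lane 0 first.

lanes per group: 128·2/32 = 8
AVL=8 ≤ VLMAX=8, so vl = 8
[0] sub(0x9d,0xb0) = 0xffffffed
[1] sub(0x81,0x62) = 0x1f
[2] sub(0x09,0x7a) = 0xffffff8f
[3] sub(0xea,0x2a) = 0xc0
[4] sub(0x74,0x5e) = 0x16
[5] sub(0xa3,0x64) = 0x3f
[6] sub(0xe3,0x80) = 0x63
[7] sub(0x82,0x34) = 0x4e

vd = [4294967277, 31, 4294967183, 192, 22, 63, 99, 78]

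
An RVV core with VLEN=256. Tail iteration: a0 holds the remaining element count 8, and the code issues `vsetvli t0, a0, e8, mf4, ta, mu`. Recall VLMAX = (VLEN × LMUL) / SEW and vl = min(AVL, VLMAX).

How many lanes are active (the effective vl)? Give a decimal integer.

VLMAX = VLEN×LMUL/SEW = 256×1/4/8 = 8
vl = min(AVL, VLMAX) = min(8, 8) = 8

vl = 8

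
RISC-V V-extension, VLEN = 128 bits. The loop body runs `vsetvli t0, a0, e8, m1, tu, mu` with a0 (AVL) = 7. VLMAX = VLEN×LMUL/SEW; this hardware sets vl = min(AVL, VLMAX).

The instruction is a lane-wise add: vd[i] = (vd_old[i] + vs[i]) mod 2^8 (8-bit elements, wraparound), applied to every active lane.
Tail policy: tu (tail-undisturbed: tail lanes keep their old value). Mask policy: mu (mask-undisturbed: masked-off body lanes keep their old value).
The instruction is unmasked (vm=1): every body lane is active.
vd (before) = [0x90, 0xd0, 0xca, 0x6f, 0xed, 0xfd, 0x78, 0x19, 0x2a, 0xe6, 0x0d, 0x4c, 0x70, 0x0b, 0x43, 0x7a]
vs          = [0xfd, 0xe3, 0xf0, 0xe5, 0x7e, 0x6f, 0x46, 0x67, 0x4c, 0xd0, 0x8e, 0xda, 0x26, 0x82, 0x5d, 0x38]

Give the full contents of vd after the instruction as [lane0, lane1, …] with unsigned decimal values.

vd = [141, 179, 186, 84, 107, 108, 190, 25, 42, 230, 13, 76, 112, 11, 67, 122]

lanes per group: 128·1/8 = 16
AVL=7 ≤ VLMAX=16, so vl = 7
vd[0] add(0x90,0xfd) -> 0x8d
vd[1] add(0xd0,0xe3) -> 0xb3
vd[2] add(0xca,0xf0) -> 0xba
vd[3] add(0x6f,0xe5) -> 0x54
vd[4] add(0xed,0x7e) -> 0x6b
vd[5] add(0xfd,0x6f) -> 0x6c
vd[6] add(0x78,0x46) -> 0xbe
vd[7] tail/keep -> 0x19
vd[8] tail/keep -> 0x2a
vd[9] tail/keep -> 0xe6
vd[10] tail/keep -> 0x0d
vd[11] tail/keep -> 0x4c
vd[12] tail/keep -> 0x70
vd[13] tail/keep -> 0x0b
vd[14] tail/keep -> 0x43
vd[15] tail/keep -> 0x7a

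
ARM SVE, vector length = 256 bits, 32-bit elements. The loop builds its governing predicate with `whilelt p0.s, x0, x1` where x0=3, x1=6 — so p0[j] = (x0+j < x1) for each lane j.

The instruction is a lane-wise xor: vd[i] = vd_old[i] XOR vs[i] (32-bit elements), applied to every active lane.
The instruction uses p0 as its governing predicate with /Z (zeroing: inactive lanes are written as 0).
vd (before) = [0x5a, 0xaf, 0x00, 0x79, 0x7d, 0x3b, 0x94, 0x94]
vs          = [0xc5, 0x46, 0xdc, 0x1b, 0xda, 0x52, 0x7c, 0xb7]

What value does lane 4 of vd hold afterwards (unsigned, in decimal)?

lane count: 256 div 32 = 8
active while 3+j < 6, i.e. j ∈ [0,3) capped at 8 ⇒ 3
lane  0: xor(0x5a,0xc5) ⇒ 0x9f
lane  1: xor(0xaf,0x46) ⇒ 0xe9
lane  2: xor(0x00,0xdc) ⇒ 0xdc
lane  3: tail/zero ⇒ 0x00
lane  4: tail/zero ⇒ 0x00
lane  5: tail/zero ⇒ 0x00
lane  6: tail/zero ⇒ 0x00
lane  7: tail/zero ⇒ 0x00

vd[4] = 0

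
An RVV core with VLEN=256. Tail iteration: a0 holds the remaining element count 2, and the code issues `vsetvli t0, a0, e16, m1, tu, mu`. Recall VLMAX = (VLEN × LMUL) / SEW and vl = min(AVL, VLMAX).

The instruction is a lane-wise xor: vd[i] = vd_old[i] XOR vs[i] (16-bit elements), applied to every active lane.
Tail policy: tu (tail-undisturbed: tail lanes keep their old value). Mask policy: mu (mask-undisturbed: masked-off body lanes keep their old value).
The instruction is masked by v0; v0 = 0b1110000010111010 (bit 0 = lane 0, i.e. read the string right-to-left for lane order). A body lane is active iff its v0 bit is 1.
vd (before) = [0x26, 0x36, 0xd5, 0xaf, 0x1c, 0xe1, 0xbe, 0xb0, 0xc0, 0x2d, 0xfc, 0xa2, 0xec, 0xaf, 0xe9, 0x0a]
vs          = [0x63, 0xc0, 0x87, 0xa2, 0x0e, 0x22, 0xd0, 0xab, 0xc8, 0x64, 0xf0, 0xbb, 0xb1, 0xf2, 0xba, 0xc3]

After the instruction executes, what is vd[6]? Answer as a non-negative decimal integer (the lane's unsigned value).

lanes per group: 256·1/16 = 16
vl ← min(2, 16) = 2
vd[0] mask-off/keep -> 0x26
vd[1] xor(0x36,0xc0) -> 0xf6
vd[2] tail/keep -> 0xd5
vd[3] tail/keep -> 0xaf
vd[4] tail/keep -> 0x1c
vd[5] tail/keep -> 0xe1
vd[6] tail/keep -> 0xbe
vd[7] tail/keep -> 0xb0
vd[8] tail/keep -> 0xc0
vd[9] tail/keep -> 0x2d
vd[10] tail/keep -> 0xfc
vd[11] tail/keep -> 0xa2
vd[12] tail/keep -> 0xec
vd[13] tail/keep -> 0xaf
vd[14] tail/keep -> 0xe9
vd[15] tail/keep -> 0x0a

vd[6] = 190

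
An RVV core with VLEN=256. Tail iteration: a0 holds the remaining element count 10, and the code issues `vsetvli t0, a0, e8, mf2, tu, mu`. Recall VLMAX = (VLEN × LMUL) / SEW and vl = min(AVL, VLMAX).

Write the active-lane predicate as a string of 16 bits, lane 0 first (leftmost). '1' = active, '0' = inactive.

predicate = 1111111111000000

VLMAX = VLEN×LMUL/SEW = 256×1/2/8 = 16
AVL=10 ≤ VLMAX=16, so vl = 10
bits (lane 0 leftmost): 1111111111000000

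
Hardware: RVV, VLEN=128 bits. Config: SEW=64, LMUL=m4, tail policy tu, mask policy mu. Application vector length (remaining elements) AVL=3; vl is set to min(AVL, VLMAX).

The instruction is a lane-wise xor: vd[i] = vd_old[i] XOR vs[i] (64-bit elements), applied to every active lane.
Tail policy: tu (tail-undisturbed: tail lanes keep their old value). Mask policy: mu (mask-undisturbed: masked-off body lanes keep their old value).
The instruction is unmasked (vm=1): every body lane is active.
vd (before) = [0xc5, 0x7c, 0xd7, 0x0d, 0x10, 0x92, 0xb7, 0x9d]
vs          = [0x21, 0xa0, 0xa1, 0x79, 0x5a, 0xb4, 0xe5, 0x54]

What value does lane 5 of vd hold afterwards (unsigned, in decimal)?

lanes per group: 128·4/64 = 8
vl ← min(3, 8) = 3
[0] xor(0xc5,0x21) = 0xe4
[1] xor(0x7c,0xa0) = 0xdc
[2] xor(0xd7,0xa1) = 0x76
[3] tail/keep = 0x0d
[4] tail/keep = 0x10
[5] tail/keep = 0x92
[6] tail/keep = 0xb7
[7] tail/keep = 0x9d

vd[5] = 146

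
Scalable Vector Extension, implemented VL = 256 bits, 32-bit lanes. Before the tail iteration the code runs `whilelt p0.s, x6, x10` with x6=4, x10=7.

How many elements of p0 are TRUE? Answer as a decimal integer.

vl = 3

256-bit reg / 32-bit elem → 8 lanes
active while 4+j < 7, i.e. j ∈ [0,3) capped at 8 ⇒ 3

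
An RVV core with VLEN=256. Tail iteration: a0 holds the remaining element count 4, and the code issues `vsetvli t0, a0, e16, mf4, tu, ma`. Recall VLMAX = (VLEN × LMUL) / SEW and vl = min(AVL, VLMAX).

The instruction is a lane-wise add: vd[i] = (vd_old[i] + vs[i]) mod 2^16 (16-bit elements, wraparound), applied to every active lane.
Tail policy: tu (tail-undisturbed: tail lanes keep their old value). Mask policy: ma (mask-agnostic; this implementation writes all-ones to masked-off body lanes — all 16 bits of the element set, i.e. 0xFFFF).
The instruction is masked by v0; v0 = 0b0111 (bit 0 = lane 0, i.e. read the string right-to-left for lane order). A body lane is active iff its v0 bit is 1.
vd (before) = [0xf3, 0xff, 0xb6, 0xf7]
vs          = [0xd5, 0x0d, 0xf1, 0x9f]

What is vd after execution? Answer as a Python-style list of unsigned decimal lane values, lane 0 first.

vd = [456, 268, 423, 65535]

VLMAX = (256 × 1/4) / 16 = 4 lanes
vl ← min(4, 4) = 4
vd[0] add(0xf3,0xd5) -> 0x1c8
vd[1] add(0xff,0x0d) -> 0x10c
vd[2] add(0xb6,0xf1) -> 0x1a7
vd[3] mask-off/ones -> 0xffff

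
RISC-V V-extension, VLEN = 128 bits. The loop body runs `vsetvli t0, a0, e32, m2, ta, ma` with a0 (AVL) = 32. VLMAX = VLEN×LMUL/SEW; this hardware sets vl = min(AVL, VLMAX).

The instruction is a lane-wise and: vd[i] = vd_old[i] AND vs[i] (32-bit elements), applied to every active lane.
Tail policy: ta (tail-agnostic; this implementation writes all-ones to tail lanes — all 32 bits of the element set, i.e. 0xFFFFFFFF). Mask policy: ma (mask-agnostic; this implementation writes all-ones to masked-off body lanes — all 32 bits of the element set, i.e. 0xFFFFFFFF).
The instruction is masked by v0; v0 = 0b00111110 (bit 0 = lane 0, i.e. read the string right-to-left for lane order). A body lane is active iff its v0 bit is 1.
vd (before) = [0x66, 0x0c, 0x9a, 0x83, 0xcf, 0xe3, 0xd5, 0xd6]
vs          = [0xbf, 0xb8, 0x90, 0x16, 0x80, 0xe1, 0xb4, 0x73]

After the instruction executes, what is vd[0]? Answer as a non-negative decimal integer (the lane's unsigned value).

lanes per group: 128·2/32 = 8
vl = min(AVL, VLMAX) = min(32, 8) = 8
[0] mask-off/ones = 0xffffffff
[1] and(0x0c,0xb8) = 0x08
[2] and(0x9a,0x90) = 0x90
[3] and(0x83,0x16) = 0x02
[4] and(0xcf,0x80) = 0x80
[5] and(0xe3,0xe1) = 0xe1
[6] mask-off/ones = 0xffffffff
[7] mask-off/ones = 0xffffffff

vd[0] = 4294967295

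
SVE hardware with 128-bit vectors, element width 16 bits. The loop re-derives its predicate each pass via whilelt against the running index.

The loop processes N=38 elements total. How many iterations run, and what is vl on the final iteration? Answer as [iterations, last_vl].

[iterations, last_vl] = [5, 6]

lane count: 128 div 16 = 8
38 elements at 8/iter → 5 passes, remainder 6 on the last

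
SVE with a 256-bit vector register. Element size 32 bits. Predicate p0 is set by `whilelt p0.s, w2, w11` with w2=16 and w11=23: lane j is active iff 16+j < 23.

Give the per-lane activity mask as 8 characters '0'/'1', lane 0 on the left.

predicate = 11111110

lane count: 256 div 32 = 8
active while 16+j < 23, i.e. j ∈ [0,7) capped at 8 ⇒ 7
bits (lane 0 leftmost): 11111110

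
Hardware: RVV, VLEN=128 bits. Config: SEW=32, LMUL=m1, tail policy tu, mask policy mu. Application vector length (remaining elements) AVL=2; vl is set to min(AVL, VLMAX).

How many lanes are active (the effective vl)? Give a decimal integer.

vl = 2

VLMAX = (128 × 1) / 32 = 4 lanes
AVL=2 ≤ VLMAX=4, so vl = 2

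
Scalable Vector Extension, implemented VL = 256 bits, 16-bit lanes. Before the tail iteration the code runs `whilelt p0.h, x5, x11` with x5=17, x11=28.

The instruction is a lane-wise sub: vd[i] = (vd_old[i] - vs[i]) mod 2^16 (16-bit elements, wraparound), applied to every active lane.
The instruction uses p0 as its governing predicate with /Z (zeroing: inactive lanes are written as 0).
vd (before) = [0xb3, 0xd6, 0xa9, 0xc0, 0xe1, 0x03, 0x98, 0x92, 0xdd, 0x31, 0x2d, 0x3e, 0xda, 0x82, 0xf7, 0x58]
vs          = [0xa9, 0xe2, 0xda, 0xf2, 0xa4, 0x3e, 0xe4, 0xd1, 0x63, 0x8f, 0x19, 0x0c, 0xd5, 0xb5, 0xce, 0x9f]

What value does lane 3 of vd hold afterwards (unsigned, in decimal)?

vd[3] = 65486

256-bit reg / 16-bit elem → 16 lanes
active while 17+j < 28, i.e. j ∈ [0,11) capped at 16 ⇒ 11
vd[0] sub(0xb3,0xa9) -> 0x0a
vd[1] sub(0xd6,0xe2) -> 0xfff4
vd[2] sub(0xa9,0xda) -> 0xffcf
vd[3] sub(0xc0,0xf2) -> 0xffce
vd[4] sub(0xe1,0xa4) -> 0x3d
vd[5] sub(0x03,0x3e) -> 0xffc5
vd[6] sub(0x98,0xe4) -> 0xffb4
vd[7] sub(0x92,0xd1) -> 0xffc1
vd[8] sub(0xdd,0x63) -> 0x7a
vd[9] sub(0x31,0x8f) -> 0xffa2
vd[10] sub(0x2d,0x19) -> 0x14
vd[11] tail/zero -> 0x00
vd[12] tail/zero -> 0x00
vd[13] tail/zero -> 0x00
vd[14] tail/zero -> 0x00
vd[15] tail/zero -> 0x00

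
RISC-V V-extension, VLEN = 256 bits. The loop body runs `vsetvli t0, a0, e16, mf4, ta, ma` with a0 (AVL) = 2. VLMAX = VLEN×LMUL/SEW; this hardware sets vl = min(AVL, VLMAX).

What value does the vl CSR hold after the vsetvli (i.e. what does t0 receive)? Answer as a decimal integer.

VLMAX = VLEN×LMUL/SEW = 256×1/4/16 = 4
AVL=2 ≤ VLMAX=4, so vl = 2

vl = 2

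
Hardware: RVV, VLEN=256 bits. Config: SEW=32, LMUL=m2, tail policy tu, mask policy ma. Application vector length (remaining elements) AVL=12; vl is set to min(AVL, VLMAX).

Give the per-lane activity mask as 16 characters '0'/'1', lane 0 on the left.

VLMAX = (256 × 2) / 32 = 16 lanes
AVL=12 ≤ VLMAX=16, so vl = 12
bits (lane 0 leftmost): 1111111111110000

predicate = 1111111111110000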